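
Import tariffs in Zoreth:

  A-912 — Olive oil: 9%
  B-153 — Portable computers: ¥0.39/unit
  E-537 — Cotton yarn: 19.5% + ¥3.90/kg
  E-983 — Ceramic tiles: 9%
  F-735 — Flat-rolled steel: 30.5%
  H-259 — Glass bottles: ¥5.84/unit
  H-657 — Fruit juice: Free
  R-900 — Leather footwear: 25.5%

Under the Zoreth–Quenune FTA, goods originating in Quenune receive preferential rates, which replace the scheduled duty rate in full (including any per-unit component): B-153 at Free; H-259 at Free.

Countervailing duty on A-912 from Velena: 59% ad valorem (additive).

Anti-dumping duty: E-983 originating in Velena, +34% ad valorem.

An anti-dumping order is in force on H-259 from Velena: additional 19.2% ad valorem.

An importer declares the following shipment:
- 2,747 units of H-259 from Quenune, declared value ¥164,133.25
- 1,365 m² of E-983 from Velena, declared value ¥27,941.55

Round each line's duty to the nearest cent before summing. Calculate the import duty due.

¥12,014.87

Line 1 (H-259, Quenune, 2,747 units, ¥164,133.25):
Base rate for H-259 is ¥5.84/unit.
Origin Quenune qualifies under the Zoreth–Quenune agreement and H-259 is covered: preferential rate Free applies instead.
The additional-duty order on H-259 targets Velena, not Quenune; it does not apply.
Duty = ¥164,133.25 × 0% = ¥0.00.
Line 2 (E-983, Velena, 1,365 m², ¥27,941.55):
Base rate for E-983 is 9%.
Additional duty on E-983 from Velena: +34%. Applied ad valorem rate: 9% + 34% = 43%.
Duty = ¥27,941.55 × 43% = ¥12,014.87.
Total = ¥0.00 + ¥12,014.87 = ¥12,014.87.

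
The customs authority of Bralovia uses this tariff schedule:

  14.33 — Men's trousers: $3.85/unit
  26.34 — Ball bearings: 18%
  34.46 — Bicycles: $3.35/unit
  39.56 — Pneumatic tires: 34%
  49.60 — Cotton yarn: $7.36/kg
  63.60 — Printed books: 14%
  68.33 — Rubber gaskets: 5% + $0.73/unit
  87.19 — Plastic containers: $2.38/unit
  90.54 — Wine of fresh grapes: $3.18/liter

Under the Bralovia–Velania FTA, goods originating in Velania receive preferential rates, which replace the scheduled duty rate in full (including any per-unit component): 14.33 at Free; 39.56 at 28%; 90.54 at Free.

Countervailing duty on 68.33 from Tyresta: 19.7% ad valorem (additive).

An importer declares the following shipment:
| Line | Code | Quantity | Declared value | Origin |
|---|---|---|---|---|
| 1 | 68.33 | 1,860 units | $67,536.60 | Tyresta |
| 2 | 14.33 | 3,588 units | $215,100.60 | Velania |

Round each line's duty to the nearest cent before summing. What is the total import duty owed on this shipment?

$18,039.34

Line 1 (68.33, Tyresta, 1,860 units, $67,536.60):
Base rate for 68.33 is 5% + $0.73/unit.
Additional duty on 68.33 from Tyresta: +19.7%. Applied ad valorem rate: 5% + 19.7% = 24.7%.
Duty = $67,536.60 × 24.7% + 1,860 × $0.73 = $18,039.34.
Line 2 (14.33, Velania, 3,588 units, $215,100.60):
Base rate for 14.33 is $3.85/unit.
Origin Velania qualifies under the Bralovia–Velania agreement and 14.33 is covered: preferential rate Free applies instead.
Duty = $215,100.60 × 0% = $0.00.
Total = $18,039.34 + $0.00 = $18,039.34.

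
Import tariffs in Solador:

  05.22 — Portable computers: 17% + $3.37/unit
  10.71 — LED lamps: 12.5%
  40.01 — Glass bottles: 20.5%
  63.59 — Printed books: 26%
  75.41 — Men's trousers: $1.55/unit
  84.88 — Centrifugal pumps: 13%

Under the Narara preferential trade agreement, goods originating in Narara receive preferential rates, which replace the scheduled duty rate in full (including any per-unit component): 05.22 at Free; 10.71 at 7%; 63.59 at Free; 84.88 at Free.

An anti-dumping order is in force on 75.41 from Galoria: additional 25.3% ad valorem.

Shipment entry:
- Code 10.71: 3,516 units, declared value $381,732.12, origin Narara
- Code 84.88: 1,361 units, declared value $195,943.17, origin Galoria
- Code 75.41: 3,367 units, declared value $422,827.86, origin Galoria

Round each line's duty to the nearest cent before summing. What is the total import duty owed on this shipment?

$164,388.16

Line 1 (10.71, Narara, 3,516 units, $381,732.12):
Base rate for 10.71 is 12.5%.
Origin Narara qualifies under the Solador–Narara agreement and 10.71 is covered: preferential rate 7% applies instead.
Duty = $381,732.12 × 7% = $26,721.25.
Line 2 (84.88, Galoria, 1,361 units, $195,943.17):
Base rate for 84.88 is 13%.
84.88 has an FTA preferential rate, but origin Galoria is not Narara; base rate stands.
Duty = $195,943.17 × 13% = $25,472.61.
Line 3 (75.41, Galoria, 3,367 units, $422,827.86):
Base rate for 75.41 is $1.55/unit.
Additional duty on 75.41 from Galoria: +25.3% ad valorem. Applied ad valorem rate = 25.3%.
Duty = $422,827.86 × 25.3% + 3,367 × $1.55 = $112,194.30.
Total = $26,721.25 + $25,472.61 + $112,194.30 = $164,388.16.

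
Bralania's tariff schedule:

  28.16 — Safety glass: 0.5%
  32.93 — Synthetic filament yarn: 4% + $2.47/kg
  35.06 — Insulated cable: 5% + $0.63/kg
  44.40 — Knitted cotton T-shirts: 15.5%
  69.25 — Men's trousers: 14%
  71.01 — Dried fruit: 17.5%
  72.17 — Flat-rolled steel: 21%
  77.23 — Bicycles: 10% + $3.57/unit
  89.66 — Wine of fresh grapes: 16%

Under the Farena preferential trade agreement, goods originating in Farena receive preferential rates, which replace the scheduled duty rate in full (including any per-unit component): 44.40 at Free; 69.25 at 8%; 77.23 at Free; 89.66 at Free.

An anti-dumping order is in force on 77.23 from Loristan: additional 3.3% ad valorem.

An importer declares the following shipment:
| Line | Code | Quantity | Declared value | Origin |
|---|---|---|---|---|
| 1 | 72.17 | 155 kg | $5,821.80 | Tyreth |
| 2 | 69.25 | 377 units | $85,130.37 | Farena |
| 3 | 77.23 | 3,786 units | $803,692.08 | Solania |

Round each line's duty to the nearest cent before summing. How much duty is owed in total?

$101,918.24

Line 1 (72.17, Tyreth, 155 kg, $5,821.80):
Base rate for 72.17 is 21%.
Duty = $5,821.80 × 21% = $1,222.58.
Line 2 (69.25, Farena, 377 units, $85,130.37):
Base rate for 69.25 is 14%.
Origin Farena qualifies under the Bralania–Farena agreement and 69.25 is covered: preferential rate 8% applies instead.
Duty = $85,130.37 × 8% = $6,810.43.
Line 3 (77.23, Solania, 3,786 units, $803,692.08):
Base rate for 77.23 is 10% + $3.57/unit.
77.23 has an FTA preferential rate, but origin Solania is not Farena; base rate stands.
The additional-duty order on 77.23 targets Loristan, not Solania; it does not apply.
Duty = $803,692.08 × 10% + 3,786 × $3.57 = $93,885.23.
Total = $1,222.58 + $6,810.43 + $93,885.23 = $101,918.24.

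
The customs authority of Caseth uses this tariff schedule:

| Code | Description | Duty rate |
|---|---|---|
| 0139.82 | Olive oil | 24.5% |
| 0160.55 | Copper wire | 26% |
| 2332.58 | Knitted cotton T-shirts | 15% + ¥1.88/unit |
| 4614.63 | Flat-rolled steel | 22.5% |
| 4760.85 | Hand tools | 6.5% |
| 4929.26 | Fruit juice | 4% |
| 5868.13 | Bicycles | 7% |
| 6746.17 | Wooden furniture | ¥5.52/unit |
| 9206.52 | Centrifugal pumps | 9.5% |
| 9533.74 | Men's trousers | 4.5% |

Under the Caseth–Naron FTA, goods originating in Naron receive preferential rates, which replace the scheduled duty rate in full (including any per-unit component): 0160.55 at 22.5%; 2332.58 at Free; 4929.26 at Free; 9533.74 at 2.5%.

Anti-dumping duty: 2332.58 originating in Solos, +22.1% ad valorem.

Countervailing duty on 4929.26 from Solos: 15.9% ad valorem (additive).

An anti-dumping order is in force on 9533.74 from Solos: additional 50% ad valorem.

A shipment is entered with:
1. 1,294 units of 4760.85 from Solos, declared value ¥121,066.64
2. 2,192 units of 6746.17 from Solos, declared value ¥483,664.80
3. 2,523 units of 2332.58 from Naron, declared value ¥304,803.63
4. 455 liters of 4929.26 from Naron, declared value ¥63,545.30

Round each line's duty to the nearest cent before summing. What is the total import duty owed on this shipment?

¥19,969.17

Line 1 (4760.85, Solos, 1,294 units, ¥121,066.64):
Base rate for 4760.85 is 6.5%.
Duty = ¥121,066.64 × 6.5% = ¥7,869.33.
Line 2 (6746.17, Solos, 2,192 units, ¥483,664.80):
Base rate for 6746.17 is ¥5.52/unit.
Duty = 2,192 × ¥5.52 = ¥12,099.84.
Line 3 (2332.58, Naron, 2,523 units, ¥304,803.63):
Base rate for 2332.58 is 15% + ¥1.88/unit.
Origin Naron qualifies under the Caseth–Naron agreement and 2332.58 is covered: preferential rate Free applies instead.
The additional-duty order on 2332.58 targets Solos, not Naron; it does not apply.
Duty = ¥304,803.63 × 0% = ¥0.00.
Line 4 (4929.26, Naron, 455 liters, ¥63,545.30):
Base rate for 4929.26 is 4%.
Origin Naron qualifies under the Caseth–Naron agreement and 4929.26 is covered: preferential rate Free applies instead.
The additional-duty order on 4929.26 targets Solos, not Naron; it does not apply.
Duty = ¥63,545.30 × 0% = ¥0.00.
Total = ¥7,869.33 + ¥12,099.84 + ¥0.00 + ¥0.00 = ¥19,969.17.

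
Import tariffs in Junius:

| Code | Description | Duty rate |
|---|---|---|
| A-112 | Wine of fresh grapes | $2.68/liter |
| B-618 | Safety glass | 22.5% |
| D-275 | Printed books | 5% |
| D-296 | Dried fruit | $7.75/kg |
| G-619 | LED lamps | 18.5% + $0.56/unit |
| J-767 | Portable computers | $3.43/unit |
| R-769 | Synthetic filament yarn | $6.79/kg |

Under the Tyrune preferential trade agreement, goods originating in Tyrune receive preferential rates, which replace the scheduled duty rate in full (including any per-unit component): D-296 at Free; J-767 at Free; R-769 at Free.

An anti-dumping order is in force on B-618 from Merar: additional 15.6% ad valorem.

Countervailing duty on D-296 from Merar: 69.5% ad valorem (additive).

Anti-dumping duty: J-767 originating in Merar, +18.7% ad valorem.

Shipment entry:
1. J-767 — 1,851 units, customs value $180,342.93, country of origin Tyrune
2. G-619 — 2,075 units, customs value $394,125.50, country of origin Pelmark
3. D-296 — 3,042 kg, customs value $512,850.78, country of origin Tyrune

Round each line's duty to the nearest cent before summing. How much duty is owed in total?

$74,075.22

Line 1 (J-767, Tyrune, 1,851 units, $180,342.93):
Base rate for J-767 is $3.43/unit.
Origin Tyrune qualifies under the Junius–Tyrune agreement and J-767 is covered: preferential rate Free applies instead.
The additional-duty order on J-767 targets Merar, not Tyrune; it does not apply.
Duty = $180,342.93 × 0% = $0.00.
Line 2 (G-619, Pelmark, 2,075 units, $394,125.50):
Base rate for G-619 is 18.5% + $0.56/unit.
Duty = $394,125.50 × 18.5% + 2,075 × $0.56 = $74,075.22.
Line 3 (D-296, Tyrune, 3,042 kg, $512,850.78):
Base rate for D-296 is $7.75/kg.
Origin Tyrune qualifies under the Junius–Tyrune agreement and D-296 is covered: preferential rate Free applies instead.
The additional-duty order on D-296 targets Merar, not Tyrune; it does not apply.
Duty = $512,850.78 × 0% = $0.00.
Total = $0.00 + $74,075.22 + $0.00 = $74,075.22.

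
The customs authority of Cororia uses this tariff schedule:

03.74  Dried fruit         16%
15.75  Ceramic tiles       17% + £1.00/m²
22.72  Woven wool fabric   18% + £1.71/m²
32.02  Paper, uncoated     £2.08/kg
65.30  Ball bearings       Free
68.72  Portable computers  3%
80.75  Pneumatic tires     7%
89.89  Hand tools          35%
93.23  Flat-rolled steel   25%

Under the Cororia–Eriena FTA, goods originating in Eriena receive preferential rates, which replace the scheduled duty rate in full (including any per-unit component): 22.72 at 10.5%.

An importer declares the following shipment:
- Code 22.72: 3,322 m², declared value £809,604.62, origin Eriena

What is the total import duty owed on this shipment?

Line 1 (22.72, Eriena, 3,322 m², £809,604.62):
Base rate for 22.72 is 18% + £1.71/m².
Origin Eriena qualifies under the Cororia–Eriena agreement and 22.72 is covered: preferential rate 10.5% applies instead.
Duty = £809,604.62 × 10.5% = £85,008.49.

£85,008.49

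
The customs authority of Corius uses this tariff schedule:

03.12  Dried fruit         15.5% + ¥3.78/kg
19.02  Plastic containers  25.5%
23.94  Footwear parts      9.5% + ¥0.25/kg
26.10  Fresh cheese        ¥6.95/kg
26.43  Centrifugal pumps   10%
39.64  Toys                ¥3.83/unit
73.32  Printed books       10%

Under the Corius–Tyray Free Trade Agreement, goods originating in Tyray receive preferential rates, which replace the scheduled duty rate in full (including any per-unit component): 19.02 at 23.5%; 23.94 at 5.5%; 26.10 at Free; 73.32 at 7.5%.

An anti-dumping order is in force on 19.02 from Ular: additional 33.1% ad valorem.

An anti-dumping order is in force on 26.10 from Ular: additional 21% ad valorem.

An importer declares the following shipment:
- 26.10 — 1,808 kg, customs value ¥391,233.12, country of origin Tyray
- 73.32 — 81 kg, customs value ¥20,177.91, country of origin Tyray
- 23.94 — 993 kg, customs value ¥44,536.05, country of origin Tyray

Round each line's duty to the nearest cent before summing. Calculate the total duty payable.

Line 1 (26.10, Tyray, 1,808 kg, ¥391,233.12):
Base rate for 26.10 is ¥6.95/kg.
Origin Tyray qualifies under the Corius–Tyray agreement and 26.10 is covered: preferential rate Free applies instead.
The additional-duty order on 26.10 targets Ular, not Tyray; it does not apply.
Duty = ¥391,233.12 × 0% = ¥0.00.
Line 2 (73.32, Tyray, 81 kg, ¥20,177.91):
Base rate for 73.32 is 10%.
Origin Tyray qualifies under the Corius–Tyray agreement and 73.32 is covered: preferential rate 7.5% applies instead.
Duty = ¥20,177.91 × 7.5% = ¥1,513.34.
Line 3 (23.94, Tyray, 993 kg, ¥44,536.05):
Base rate for 23.94 is 9.5% + ¥0.25/kg.
Origin Tyray qualifies under the Corius–Tyray agreement and 23.94 is covered: preferential rate 5.5% applies instead.
Duty = ¥44,536.05 × 5.5% = ¥2,449.48.
Total = ¥0.00 + ¥1,513.34 + ¥2,449.48 = ¥3,962.82.

¥3,962.82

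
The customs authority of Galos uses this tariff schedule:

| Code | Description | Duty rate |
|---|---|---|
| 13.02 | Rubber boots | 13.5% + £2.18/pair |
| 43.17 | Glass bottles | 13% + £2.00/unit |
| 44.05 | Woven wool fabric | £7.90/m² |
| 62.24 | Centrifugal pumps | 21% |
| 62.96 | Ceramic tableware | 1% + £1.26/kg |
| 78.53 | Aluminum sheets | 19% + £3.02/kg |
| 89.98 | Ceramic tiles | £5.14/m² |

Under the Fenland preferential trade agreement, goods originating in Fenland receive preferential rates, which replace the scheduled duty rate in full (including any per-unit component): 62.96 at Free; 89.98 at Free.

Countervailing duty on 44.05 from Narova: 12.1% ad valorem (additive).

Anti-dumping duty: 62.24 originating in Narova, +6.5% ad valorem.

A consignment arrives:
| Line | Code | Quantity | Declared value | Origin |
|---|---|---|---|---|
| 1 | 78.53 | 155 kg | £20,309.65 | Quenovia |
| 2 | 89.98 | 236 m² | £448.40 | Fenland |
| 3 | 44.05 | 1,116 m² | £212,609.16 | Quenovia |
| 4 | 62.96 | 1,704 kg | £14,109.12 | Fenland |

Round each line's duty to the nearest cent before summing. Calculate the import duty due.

Line 1 (78.53, Quenovia, 155 kg, £20,309.65):
Base rate for 78.53 is 19% + £3.02/kg.
Duty = £20,309.65 × 19% + 155 × £3.02 = £4,326.93.
Line 2 (89.98, Fenland, 236 m², £448.40):
Base rate for 89.98 is £5.14/m².
Origin Fenland qualifies under the Galos–Fenland agreement and 89.98 is covered: preferential rate Free applies instead.
Duty = £448.40 × 0% = £0.00.
Line 3 (44.05, Quenovia, 1,116 m², £212,609.16):
Base rate for 44.05 is £7.90/m².
The additional-duty order on 44.05 targets Narova, not Quenovia; it does not apply.
Duty = 1,116 × £7.90 = £8,816.40.
Line 4 (62.96, Fenland, 1,704 kg, £14,109.12):
Base rate for 62.96 is 1% + £1.26/kg.
Origin Fenland qualifies under the Galos–Fenland agreement and 62.96 is covered: preferential rate Free applies instead.
Duty = £14,109.12 × 0% = £0.00.
Total = £4,326.93 + £0.00 + £8,816.40 + £0.00 = £13,143.33.

£13,143.33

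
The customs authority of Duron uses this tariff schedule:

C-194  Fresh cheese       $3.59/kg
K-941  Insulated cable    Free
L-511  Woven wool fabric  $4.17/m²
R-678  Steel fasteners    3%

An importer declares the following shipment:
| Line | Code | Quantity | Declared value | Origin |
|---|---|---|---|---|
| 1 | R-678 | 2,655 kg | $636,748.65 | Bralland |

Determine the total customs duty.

Line 1 (R-678, Bralland, 2,655 kg, $636,748.65):
Base rate for R-678 is 3%.
Duty = $636,748.65 × 3% = $19,102.46.

$19,102.46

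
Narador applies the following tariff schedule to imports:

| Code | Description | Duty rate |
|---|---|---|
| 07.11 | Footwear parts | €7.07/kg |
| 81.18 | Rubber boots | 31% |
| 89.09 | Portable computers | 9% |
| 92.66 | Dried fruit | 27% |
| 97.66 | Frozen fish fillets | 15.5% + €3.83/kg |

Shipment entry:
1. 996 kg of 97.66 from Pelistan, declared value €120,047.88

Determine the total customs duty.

Line 1 (97.66, Pelistan, 996 kg, €120,047.88):
Base rate for 97.66 is 15.5% + €3.83/kg.
Duty = €120,047.88 × 15.5% + 996 × €3.83 = €22,422.10.

€22,422.10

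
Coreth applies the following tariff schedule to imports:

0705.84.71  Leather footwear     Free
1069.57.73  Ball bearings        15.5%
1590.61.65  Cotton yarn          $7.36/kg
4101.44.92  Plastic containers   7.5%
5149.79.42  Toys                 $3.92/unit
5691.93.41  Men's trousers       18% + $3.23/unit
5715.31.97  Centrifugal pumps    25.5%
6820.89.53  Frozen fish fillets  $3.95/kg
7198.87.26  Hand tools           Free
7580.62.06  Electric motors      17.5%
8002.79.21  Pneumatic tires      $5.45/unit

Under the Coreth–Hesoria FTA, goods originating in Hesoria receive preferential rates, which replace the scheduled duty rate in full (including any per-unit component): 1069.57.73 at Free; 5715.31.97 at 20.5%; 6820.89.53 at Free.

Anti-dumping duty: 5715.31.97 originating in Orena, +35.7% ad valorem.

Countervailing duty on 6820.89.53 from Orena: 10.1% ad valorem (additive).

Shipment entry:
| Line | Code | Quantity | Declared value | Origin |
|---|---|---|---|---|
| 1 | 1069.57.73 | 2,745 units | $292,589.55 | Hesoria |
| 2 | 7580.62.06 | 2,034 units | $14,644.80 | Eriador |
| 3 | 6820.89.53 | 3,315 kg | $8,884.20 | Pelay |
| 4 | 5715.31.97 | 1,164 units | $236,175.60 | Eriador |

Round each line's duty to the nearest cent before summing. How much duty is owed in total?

Line 1 (1069.57.73, Hesoria, 2,745 units, $292,589.55):
Base rate for 1069.57.73 is 15.5%.
Origin Hesoria qualifies under the Coreth–Hesoria agreement and 1069.57.73 is covered: preferential rate Free applies instead.
Duty = $292,589.55 × 0% = $0.00.
Line 2 (7580.62.06, Eriador, 2,034 units, $14,644.80):
Base rate for 7580.62.06 is 17.5%.
Duty = $14,644.80 × 17.5% = $2,562.84.
Line 3 (6820.89.53, Pelay, 3,315 kg, $8,884.20):
Base rate for 6820.89.53 is $3.95/kg.
6820.89.53 has an FTA preferential rate, but origin Pelay is not Hesoria; base rate stands.
The additional-duty order on 6820.89.53 targets Orena, not Pelay; it does not apply.
Duty = 3,315 × $3.95 = $13,094.25.
Line 4 (5715.31.97, Eriador, 1,164 units, $236,175.60):
Base rate for 5715.31.97 is 25.5%.
5715.31.97 has an FTA preferential rate, but origin Eriador is not Hesoria; base rate stands.
The additional-duty order on 5715.31.97 targets Orena, not Eriador; it does not apply.
Duty = $236,175.60 × 25.5% = $60,224.78.
Total = $0.00 + $2,562.84 + $13,094.25 + $60,224.78 = $75,881.87.

$75,881.87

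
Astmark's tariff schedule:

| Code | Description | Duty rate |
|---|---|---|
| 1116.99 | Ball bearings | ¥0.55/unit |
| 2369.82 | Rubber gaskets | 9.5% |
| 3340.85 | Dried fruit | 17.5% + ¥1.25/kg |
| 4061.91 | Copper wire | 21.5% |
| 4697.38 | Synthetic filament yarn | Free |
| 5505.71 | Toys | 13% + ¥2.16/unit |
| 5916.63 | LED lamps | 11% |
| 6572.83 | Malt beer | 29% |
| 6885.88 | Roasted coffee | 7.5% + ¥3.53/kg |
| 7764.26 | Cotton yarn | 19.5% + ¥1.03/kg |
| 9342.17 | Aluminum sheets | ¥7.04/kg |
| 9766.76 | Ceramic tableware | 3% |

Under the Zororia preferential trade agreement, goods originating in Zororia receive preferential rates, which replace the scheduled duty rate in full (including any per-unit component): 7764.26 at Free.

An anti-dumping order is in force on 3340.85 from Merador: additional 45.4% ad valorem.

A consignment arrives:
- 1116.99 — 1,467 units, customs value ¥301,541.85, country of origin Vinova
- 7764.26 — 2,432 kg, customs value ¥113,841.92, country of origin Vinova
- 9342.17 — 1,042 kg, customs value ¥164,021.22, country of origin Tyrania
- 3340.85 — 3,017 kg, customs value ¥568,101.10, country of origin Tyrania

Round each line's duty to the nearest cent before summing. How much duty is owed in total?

Line 1 (1116.99, Vinova, 1,467 units, ¥301,541.85):
Base rate for 1116.99 is ¥0.55/unit.
Duty = 1,467 × ¥0.55 = ¥806.85.
Line 2 (7764.26, Vinova, 2,432 kg, ¥113,841.92):
Base rate for 7764.26 is 19.5% + ¥1.03/kg.
7764.26 has an FTA preferential rate, but origin Vinova is not Zororia; base rate stands.
Duty = ¥113,841.92 × 19.5% + 2,432 × ¥1.03 = ¥24,704.13.
Line 3 (9342.17, Tyrania, 1,042 kg, ¥164,021.22):
Base rate for 9342.17 is ¥7.04/kg.
Duty = 1,042 × ¥7.04 = ¥7,335.68.
Line 4 (3340.85, Tyrania, 3,017 kg, ¥568,101.10):
Base rate for 3340.85 is 17.5% + ¥1.25/kg.
The additional-duty order on 3340.85 targets Merador, not Tyrania; it does not apply.
Duty = ¥568,101.10 × 17.5% + 3,017 × ¥1.25 = ¥103,188.94.
Total = ¥806.85 + ¥24,704.13 + ¥7,335.68 + ¥103,188.94 = ¥136,035.60.

¥136,035.60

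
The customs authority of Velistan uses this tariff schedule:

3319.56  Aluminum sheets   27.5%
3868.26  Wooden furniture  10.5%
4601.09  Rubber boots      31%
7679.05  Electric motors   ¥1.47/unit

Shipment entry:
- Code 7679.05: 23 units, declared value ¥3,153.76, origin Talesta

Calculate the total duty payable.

Line 1 (7679.05, Talesta, 23 units, ¥3,153.76):
Base rate for 7679.05 is ¥1.47/unit.
Duty = 23 × ¥1.47 = ¥33.81.

¥33.81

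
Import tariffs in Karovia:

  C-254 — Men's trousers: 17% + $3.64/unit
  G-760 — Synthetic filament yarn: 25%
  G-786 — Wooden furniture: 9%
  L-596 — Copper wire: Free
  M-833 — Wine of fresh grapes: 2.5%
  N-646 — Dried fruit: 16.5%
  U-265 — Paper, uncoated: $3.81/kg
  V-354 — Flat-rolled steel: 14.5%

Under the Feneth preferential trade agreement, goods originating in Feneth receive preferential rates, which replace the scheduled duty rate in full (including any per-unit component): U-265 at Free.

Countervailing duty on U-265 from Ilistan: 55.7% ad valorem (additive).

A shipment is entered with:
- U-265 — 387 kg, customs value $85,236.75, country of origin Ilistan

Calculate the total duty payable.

Line 1 (U-265, Ilistan, 387 kg, $85,236.75):
Base rate for U-265 is $3.81/kg.
U-265 has an FTA preferential rate, but origin Ilistan is not Feneth; base rate stands.
Additional duty on U-265 from Ilistan: +55.7% ad valorem. Applied ad valorem rate = 55.7%.
Duty = $85,236.75 × 55.7% + 387 × $3.81 = $48,951.34.

$48,951.34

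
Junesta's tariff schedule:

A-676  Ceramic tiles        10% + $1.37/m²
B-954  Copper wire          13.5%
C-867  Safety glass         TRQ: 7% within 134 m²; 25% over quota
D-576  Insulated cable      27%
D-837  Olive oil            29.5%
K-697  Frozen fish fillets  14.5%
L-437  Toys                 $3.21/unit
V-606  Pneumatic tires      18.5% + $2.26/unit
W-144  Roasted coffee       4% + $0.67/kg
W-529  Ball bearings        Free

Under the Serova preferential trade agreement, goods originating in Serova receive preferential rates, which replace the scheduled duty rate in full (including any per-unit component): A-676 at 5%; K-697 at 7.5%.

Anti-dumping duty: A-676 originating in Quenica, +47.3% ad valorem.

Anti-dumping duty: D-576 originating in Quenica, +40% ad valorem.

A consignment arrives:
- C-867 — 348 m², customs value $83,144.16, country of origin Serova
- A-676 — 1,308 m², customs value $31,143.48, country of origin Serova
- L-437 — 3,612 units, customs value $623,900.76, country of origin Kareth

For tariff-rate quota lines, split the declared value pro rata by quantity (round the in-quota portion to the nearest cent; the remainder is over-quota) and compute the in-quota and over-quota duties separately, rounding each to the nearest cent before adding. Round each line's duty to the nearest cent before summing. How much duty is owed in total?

Line 1 (C-867, Serova, 348 m², $83,144.16):
Code C-867 is under a tariff-rate quota (threshold 134 m²). In-quota: 134 m² at 7%; over-quota: 214 m² at 25%.
Pro-rata value split: in-quota = $83,144.16 × 134/348 = $32,015.28; over-quota = $83,144.16 − $32,015.28 = $51,128.88.
In-quota duty = $32,015.28 × 7% = $2,241.07. Over-quota duty = $51,128.88 × 25% = $12,782.22.
Line duty = $2,241.07 + $12,782.22 = $15,023.29.
Line 2 (A-676, Serova, 1,308 m², $31,143.48):
Base rate for A-676 is 10% + $1.37/m².
Origin Serova qualifies under the Junesta–Serova agreement and A-676 is covered: preferential rate 5% applies instead.
The additional-duty order on A-676 targets Quenica, not Serova; it does not apply.
Duty = $31,143.48 × 5% = $1,557.17.
Line 3 (L-437, Kareth, 3,612 units, $623,900.76):
Base rate for L-437 is $3.21/unit.
Duty = 3,612 × $3.21 = $11,594.52.
Total = $15,023.29 + $1,557.17 + $11,594.52 = $28,174.98.

$28,174.98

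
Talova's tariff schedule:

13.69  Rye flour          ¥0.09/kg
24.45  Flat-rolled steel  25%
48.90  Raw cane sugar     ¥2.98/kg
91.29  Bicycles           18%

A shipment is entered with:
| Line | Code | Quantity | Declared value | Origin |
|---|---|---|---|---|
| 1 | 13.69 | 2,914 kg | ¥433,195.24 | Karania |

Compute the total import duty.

Line 1 (13.69, Karania, 2,914 kg, ¥433,195.24):
Base rate for 13.69 is ¥0.09/kg.
Duty = 2,914 × ¥0.09 = ¥262.26.

¥262.26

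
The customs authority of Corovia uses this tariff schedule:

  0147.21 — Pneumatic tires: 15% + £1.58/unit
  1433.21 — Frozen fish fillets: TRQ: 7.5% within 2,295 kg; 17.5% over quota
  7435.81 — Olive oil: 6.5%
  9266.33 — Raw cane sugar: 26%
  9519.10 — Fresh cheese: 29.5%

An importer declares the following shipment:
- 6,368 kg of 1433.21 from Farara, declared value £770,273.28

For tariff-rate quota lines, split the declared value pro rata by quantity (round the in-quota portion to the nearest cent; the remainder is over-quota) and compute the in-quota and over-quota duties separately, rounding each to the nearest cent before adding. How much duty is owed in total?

£107,037.50

Line 1 (1433.21, Farara, 6,368 kg, £770,273.28):
Code 1433.21 is under a tariff-rate quota (threshold 2,295 kg). In-quota: 2,295 kg at 7.5%; over-quota: 4,073 kg at 17.5%.
Pro-rata value split: in-quota = £770,273.28 × 2,295/6,368 = £277,603.20; over-quota = £770,273.28 − £277,603.20 = £492,670.08.
In-quota duty = £277,603.20 × 7.5% = £20,820.24. Over-quota duty = £492,670.08 × 17.5% = £86,217.26.
Line duty = £20,820.24 + £86,217.26 = £107,037.50.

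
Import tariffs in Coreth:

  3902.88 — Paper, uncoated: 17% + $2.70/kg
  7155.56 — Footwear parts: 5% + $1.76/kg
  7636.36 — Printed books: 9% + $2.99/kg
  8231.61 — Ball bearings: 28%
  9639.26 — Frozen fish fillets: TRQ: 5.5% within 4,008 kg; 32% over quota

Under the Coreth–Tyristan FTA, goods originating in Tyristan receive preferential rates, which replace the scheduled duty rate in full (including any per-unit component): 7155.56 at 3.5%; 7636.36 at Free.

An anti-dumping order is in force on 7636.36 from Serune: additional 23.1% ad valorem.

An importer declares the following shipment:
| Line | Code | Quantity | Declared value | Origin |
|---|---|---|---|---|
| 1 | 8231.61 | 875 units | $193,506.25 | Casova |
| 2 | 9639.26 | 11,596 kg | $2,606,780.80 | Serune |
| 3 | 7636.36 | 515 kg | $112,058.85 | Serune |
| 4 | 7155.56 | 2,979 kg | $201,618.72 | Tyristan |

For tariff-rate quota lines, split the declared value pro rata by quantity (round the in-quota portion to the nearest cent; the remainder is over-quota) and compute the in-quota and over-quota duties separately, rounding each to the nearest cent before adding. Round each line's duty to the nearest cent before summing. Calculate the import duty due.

Line 1 (8231.61, Casova, 875 units, $193,506.25):
Base rate for 8231.61 is 28%.
Duty = $193,506.25 × 28% = $54,181.75.
Line 2 (9639.26, Serune, 11,596 kg, $2,606,780.80):
Code 9639.26 is under a tariff-rate quota (threshold 4,008 kg). In-quota: 4,008 kg at 5.5%; over-quota: 7,588 kg at 32%.
Pro-rata value split: in-quota = $2,606,780.80 × 4,008/11,596 = $900,998.40; over-quota = $2,606,780.80 − $900,998.40 = $1,705,782.40.
In-quota duty = $900,998.40 × 5.5% = $49,554.91. Over-quota duty = $1,705,782.40 × 32% = $545,850.37.
Line duty = $49,554.91 + $545,850.37 = $595,405.28.
Line 3 (7636.36, Serune, 515 kg, $112,058.85):
Base rate for 7636.36 is 9% + $2.99/kg.
7636.36 has an FTA preferential rate, but origin Serune is not Tyristan; base rate stands.
Additional duty on 7636.36 from Serune: +23.1%. Applied ad valorem rate: 9% + 23.1% = 32.1%.
Duty = $112,058.85 × 32.1% + 515 × $2.99 = $37,510.74.
Line 4 (7155.56, Tyristan, 2,979 kg, $201,618.72):
Base rate for 7155.56 is 5% + $1.76/kg.
Origin Tyristan qualifies under the Coreth–Tyristan agreement and 7155.56 is covered: preferential rate 3.5% applies instead.
Duty = $201,618.72 × 3.5% = $7,056.66.
Total = $54,181.75 + $595,405.28 + $37,510.74 + $7,056.66 = $694,154.43.

$694,154.43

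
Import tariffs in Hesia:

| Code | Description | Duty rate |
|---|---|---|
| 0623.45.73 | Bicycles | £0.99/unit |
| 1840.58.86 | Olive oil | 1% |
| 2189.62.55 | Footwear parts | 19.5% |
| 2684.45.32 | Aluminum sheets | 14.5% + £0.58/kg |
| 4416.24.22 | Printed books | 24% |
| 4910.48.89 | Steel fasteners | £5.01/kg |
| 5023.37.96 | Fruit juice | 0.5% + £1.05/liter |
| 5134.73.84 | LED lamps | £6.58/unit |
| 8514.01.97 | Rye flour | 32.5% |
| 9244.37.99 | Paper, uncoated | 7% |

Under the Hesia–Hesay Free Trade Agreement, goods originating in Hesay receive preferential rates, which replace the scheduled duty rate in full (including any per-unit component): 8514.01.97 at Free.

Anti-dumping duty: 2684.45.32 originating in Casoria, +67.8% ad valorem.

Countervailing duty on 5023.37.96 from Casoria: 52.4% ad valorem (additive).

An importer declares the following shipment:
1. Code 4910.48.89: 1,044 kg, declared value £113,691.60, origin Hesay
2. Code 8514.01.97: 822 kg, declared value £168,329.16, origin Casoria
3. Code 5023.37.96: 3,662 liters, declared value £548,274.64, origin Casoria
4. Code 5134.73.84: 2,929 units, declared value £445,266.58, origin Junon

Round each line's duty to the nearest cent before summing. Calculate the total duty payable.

£373,092.62

Line 1 (4910.48.89, Hesay, 1,044 kg, £113,691.60):
Base rate for 4910.48.89 is £5.01/kg.
Origin Hesay is the FTA partner but 4910.48.89 is not on the preference list; base rate stands.
Duty = 1,044 × £5.01 = £5,230.44.
Line 2 (8514.01.97, Casoria, 822 kg, £168,329.16):
Base rate for 8514.01.97 is 32.5%.
8514.01.97 has an FTA preferential rate, but origin Casoria is not Hesay; base rate stands.
Duty = £168,329.16 × 32.5% = £54,706.98.
Line 3 (5023.37.96, Casoria, 3,662 liters, £548,274.64):
Base rate for 5023.37.96 is 0.5% + £1.05/liter.
Additional duty on 5023.37.96 from Casoria: +52.4%. Applied ad valorem rate: 0.5% + 52.4% = 52.9%.
Duty = £548,274.64 × 52.9% + 3,662 × £1.05 = £293,882.38.
Line 4 (5134.73.84, Junon, 2,929 units, £445,266.58):
Base rate for 5134.73.84 is £6.58/unit.
Duty = 2,929 × £6.58 = £19,272.82.
Total = £5,230.44 + £54,706.98 + £293,882.38 + £19,272.82 = £373,092.62.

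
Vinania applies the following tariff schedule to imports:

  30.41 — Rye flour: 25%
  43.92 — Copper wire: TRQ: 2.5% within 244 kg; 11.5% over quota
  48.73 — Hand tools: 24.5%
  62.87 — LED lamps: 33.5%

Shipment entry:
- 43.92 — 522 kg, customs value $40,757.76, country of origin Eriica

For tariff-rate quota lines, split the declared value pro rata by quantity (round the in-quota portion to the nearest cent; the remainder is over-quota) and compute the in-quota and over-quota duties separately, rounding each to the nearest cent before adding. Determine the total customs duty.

Line 1 (43.92, Eriica, 522 kg, $40,757.76):
Code 43.92 is under a tariff-rate quota (threshold 244 kg). In-quota: 244 kg at 2.5%; over-quota: 278 kg at 11.5%.
Pro-rata value split: in-quota = $40,757.76 × 244/522 = $19,051.52; over-quota = $40,757.76 − $19,051.52 = $21,706.24.
In-quota duty = $19,051.52 × 2.5% = $476.29. Over-quota duty = $21,706.24 × 11.5% = $2,496.22.
Line duty = $476.29 + $2,496.22 = $2,972.51.

$2,972.51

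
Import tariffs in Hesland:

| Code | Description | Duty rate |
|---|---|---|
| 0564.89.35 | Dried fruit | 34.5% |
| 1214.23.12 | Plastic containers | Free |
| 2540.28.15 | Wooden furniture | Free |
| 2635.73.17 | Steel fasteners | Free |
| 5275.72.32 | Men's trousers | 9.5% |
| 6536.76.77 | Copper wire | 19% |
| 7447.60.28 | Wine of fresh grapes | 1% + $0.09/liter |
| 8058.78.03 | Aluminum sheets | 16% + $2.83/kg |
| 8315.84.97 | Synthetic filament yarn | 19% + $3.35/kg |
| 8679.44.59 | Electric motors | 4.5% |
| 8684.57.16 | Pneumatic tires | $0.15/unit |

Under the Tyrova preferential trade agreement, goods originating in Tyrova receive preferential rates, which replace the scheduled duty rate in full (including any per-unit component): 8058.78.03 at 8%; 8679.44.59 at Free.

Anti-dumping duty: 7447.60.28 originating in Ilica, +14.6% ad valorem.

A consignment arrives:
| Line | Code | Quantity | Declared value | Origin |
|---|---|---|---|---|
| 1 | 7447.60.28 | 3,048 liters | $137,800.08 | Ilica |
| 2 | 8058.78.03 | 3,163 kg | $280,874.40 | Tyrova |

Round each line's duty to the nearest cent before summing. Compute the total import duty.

$44,241.08

Line 1 (7447.60.28, Ilica, 3,048 liters, $137,800.08):
Base rate for 7447.60.28 is 1% + $0.09/liter.
Additional duty on 7447.60.28 from Ilica: +14.6%. Applied ad valorem rate: 1% + 14.6% = 15.6%.
Duty = $137,800.08 × 15.6% + 3,048 × $0.09 = $21,771.13.
Line 2 (8058.78.03, Tyrova, 3,163 kg, $280,874.40):
Base rate for 8058.78.03 is 16% + $2.83/kg.
Origin Tyrova qualifies under the Hesland–Tyrova agreement and 8058.78.03 is covered: preferential rate 8% applies instead.
Duty = $280,874.40 × 8% = $22,469.95.
Total = $21,771.13 + $22,469.95 = $44,241.08.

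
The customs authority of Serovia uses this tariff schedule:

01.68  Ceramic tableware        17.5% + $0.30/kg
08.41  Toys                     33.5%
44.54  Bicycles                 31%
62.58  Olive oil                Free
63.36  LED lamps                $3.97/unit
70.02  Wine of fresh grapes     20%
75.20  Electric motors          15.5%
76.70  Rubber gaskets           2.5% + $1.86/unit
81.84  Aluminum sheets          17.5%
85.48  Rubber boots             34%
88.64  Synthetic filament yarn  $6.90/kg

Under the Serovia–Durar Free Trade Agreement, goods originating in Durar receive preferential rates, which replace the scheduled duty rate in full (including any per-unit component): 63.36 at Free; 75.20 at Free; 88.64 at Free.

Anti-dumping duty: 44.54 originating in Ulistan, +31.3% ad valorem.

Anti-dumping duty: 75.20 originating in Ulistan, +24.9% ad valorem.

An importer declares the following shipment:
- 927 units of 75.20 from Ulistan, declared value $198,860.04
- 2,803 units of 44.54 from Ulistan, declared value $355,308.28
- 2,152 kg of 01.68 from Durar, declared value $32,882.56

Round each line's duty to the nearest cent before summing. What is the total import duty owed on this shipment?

$308,096.57

Line 1 (75.20, Ulistan, 927 units, $198,860.04):
Base rate for 75.20 is 15.5%.
75.20 has an FTA preferential rate, but origin Ulistan is not Durar; base rate stands.
Additional duty on 75.20 from Ulistan: +24.9%. Applied ad valorem rate: 15.5% + 24.9% = 40.4%.
Duty = $198,860.04 × 40.4% = $80,339.46.
Line 2 (44.54, Ulistan, 2,803 units, $355,308.28):
Base rate for 44.54 is 31%.
Additional duty on 44.54 from Ulistan: +31.3%. Applied ad valorem rate: 31% + 31.3% = 62.3%.
Duty = $355,308.28 × 62.3% = $221,357.06.
Line 3 (01.68, Durar, 2,152 kg, $32,882.56):
Base rate for 01.68 is 17.5% + $0.30/kg.
Origin Durar is the FTA partner but 01.68 is not on the preference list; base rate stands.
Duty = $32,882.56 × 17.5% + 2,152 × $0.30 = $6,400.05.
Total = $80,339.46 + $221,357.06 + $6,400.05 = $308,096.57.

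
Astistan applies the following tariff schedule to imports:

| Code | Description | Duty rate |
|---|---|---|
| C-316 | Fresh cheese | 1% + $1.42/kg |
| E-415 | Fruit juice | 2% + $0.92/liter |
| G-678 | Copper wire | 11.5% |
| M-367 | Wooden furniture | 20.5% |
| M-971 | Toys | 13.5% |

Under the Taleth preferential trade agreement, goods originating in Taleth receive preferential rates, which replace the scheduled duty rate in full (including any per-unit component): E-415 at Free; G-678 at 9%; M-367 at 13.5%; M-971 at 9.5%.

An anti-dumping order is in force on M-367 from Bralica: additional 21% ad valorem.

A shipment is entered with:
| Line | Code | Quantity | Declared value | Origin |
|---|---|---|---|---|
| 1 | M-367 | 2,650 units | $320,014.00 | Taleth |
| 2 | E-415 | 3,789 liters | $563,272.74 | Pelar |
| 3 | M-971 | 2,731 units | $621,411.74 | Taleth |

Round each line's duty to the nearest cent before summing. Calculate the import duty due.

Line 1 (M-367, Taleth, 2,650 units, $320,014.00):
Base rate for M-367 is 20.5%.
Origin Taleth qualifies under the Astistan–Taleth agreement and M-367 is covered: preferential rate 13.5% applies instead.
The additional-duty order on M-367 targets Bralica, not Taleth; it does not apply.
Duty = $320,014.00 × 13.5% = $43,201.89.
Line 2 (E-415, Pelar, 3,789 liters, $563,272.74):
Base rate for E-415 is 2% + $0.92/liter.
E-415 has an FTA preferential rate, but origin Pelar is not Taleth; base rate stands.
Duty = $563,272.74 × 2% + 3,789 × $0.92 = $14,751.33.
Line 3 (M-971, Taleth, 2,731 units, $621,411.74):
Base rate for M-971 is 13.5%.
Origin Taleth qualifies under the Astistan–Taleth agreement and M-971 is covered: preferential rate 9.5% applies instead.
Duty = $621,411.74 × 9.5% = $59,034.12.
Total = $43,201.89 + $14,751.33 + $59,034.12 = $116,987.34.

$116,987.34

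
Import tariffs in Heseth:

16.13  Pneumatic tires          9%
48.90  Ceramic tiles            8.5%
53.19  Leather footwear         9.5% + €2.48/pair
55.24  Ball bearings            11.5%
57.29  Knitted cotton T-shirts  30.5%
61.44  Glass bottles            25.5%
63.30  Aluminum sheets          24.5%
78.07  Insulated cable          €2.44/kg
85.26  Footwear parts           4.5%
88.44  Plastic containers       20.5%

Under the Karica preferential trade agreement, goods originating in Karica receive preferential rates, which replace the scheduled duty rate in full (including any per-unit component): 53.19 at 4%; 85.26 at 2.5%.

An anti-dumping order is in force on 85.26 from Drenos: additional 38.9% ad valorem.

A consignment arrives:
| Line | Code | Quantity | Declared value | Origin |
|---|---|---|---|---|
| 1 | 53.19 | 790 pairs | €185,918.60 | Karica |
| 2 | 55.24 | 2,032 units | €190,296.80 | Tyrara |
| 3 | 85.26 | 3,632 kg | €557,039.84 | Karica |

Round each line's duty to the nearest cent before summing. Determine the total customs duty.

€43,246.87

Line 1 (53.19, Karica, 790 pairs, €185,918.60):
Base rate for 53.19 is 9.5% + €2.48/pair.
Origin Karica qualifies under the Heseth–Karica agreement and 53.19 is covered: preferential rate 4% applies instead.
Duty = €185,918.60 × 4% = €7,436.74.
Line 2 (55.24, Tyrara, 2,032 units, €190,296.80):
Base rate for 55.24 is 11.5%.
Duty = €190,296.80 × 11.5% = €21,884.13.
Line 3 (85.26, Karica, 3,632 kg, €557,039.84):
Base rate for 85.26 is 4.5%.
Origin Karica qualifies under the Heseth–Karica agreement and 85.26 is covered: preferential rate 2.5% applies instead.
The additional-duty order on 85.26 targets Drenos, not Karica; it does not apply.
Duty = €557,039.84 × 2.5% = €13,926.00.
Total = €7,436.74 + €21,884.13 + €13,926.00 = €43,246.87.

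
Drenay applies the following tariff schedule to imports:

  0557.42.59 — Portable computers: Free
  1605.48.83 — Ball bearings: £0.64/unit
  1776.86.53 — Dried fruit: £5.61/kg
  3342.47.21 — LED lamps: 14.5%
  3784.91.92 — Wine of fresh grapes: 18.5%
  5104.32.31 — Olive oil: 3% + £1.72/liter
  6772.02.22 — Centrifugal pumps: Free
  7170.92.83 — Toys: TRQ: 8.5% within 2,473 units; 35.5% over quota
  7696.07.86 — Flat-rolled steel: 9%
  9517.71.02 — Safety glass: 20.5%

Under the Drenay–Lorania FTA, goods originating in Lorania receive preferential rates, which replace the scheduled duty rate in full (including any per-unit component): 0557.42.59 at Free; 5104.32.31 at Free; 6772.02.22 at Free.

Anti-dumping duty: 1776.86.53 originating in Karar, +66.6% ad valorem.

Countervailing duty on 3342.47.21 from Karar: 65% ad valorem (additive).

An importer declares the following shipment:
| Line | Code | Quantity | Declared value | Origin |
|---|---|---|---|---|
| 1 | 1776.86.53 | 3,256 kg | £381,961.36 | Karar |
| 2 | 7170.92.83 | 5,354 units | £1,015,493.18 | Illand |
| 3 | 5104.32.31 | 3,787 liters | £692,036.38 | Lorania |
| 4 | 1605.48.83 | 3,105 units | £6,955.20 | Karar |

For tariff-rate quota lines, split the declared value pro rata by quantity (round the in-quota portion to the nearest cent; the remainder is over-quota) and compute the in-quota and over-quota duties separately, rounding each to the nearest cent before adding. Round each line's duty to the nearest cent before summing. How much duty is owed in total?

£508,495.15

Line 1 (1776.86.53, Karar, 3,256 kg, £381,961.36):
Base rate for 1776.86.53 is £5.61/kg.
Additional duty on 1776.86.53 from Karar: +66.6% ad valorem. Applied ad valorem rate = 66.6%.
Duty = £381,961.36 × 66.6% + 3,256 × £5.61 = £272,652.43.
Line 2 (7170.92.83, Illand, 5,354 units, £1,015,493.18):
Code 7170.92.83 is under a tariff-rate quota (threshold 2,473 units). In-quota: 2,473 units at 8.5%; over-quota: 2,881 units at 35.5%.
Pro-rata value split: in-quota = £1,015,493.18 × 2,473/5,354 = £469,053.91; over-quota = £1,015,493.18 − £469,053.91 = £546,439.27.
In-quota duty = £469,053.91 × 8.5% = £39,869.58. Over-quota duty = £546,439.27 × 35.5% = £193,985.94.
Line duty = £39,869.58 + £193,985.94 = £233,855.52.
Line 3 (5104.32.31, Lorania, 3,787 liters, £692,036.38):
Base rate for 5104.32.31 is 3% + £1.72/liter.
Origin Lorania qualifies under the Drenay–Lorania agreement and 5104.32.31 is covered: preferential rate Free applies instead.
Duty = £692,036.38 × 0% = £0.00.
Line 4 (1605.48.83, Karar, 3,105 units, £6,955.20):
Base rate for 1605.48.83 is £0.64/unit.
Duty = 3,105 × £0.64 = £1,987.20.
Total = £272,652.43 + £233,855.52 + £0.00 + £1,987.20 = £508,495.15.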